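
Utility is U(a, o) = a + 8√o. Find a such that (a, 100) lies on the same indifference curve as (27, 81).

U(27, 81) = 99.
Set U(a, 100) = 99 and solve.
With o = 100: √100 = 10, so a = 99 − 8·10 = 19.
Check: U(19, 100) = 99.

a = 19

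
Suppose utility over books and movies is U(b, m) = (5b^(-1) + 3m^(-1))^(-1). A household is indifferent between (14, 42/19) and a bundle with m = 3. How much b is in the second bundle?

b = 7

U depends on (b, m) only through S = 5b^(-1) + 3m^(-1), so equal utility means equal S. At (14, 42/19): S = 12/7.
With m = 3: 3·3^(-1) = 1, so 5b^(-1) = 12/7 − 1 = 5/7, i.e. b^(-1) = 1/7.
Hence b = 1/(1/7) = 7.
Check: U(7, 3) = 0.5833.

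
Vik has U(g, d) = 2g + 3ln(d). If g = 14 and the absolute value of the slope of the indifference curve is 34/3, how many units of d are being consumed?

MU_g = 2, MU_d = 3/d.
MRS = 2 ÷ (3/d).
MRS depends only on d: (2/3)·d = 34/3 ⇒ d = (34/3)/(2/3) = 17.

d = 17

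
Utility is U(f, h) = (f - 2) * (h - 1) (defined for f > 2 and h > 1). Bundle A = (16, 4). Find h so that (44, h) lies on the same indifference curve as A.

h = 2

U(16, 4) = 42.
Set U(44, h) = 42 and solve.
With f = 44: (44 − 2) = 42, so (h − 1) = 42/42 = 1.
So h = 1 + 1 = 2.
Check: U(44, 2) = 42.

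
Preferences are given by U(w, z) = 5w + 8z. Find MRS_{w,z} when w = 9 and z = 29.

MRS = 0.625

MU_w = 5, MU_z = 8, so MRS = 5/8 = 0.625 at every bundle.
At (9, 29): MRS = 0.625.
That is, one extra unit of w is worth 0.625 units of z at the margin.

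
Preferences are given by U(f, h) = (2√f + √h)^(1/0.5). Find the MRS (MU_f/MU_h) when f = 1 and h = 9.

MRS = 6

For CES with ρ = 0.5, MRS = (2/1)·√(h/f).
At (1, 9): MRS = 6.
The indifference curve has slope −6 at this bundle.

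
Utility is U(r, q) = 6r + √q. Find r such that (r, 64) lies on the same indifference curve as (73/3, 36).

r = 24

U(73/3, 36) = 152.
Set U(r, 64) = 152 and solve.
With q = 64: √64 = 8, so 6r = 152 − 8 = 144 and r = 24.
Check: U(24, 64) = 152.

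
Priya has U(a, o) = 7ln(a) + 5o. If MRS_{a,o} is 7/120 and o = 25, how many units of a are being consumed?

MU_a = 7/a, MU_o = 5.
MRS = 7/a ÷ 5.
MRS depends only on a: 1.4/a = 7/120 ⇒ a = 1.4/(7/120) = 24.

a = 24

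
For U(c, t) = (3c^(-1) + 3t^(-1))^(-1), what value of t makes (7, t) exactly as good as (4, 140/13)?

U depends on (c, t) only through S = 3c^(-1) + 3t^(-1), so equal utility means equal S. At (4, 140/13): S = 36/35.
With c = 7: 3·7^(-1) = 3/7, so 3t^(-1) = 36/35 − 3/7 = 0.6, i.e. t^(-1) = 0.2.
Hence t = 1/0.2 = 5.
Check: U(7, 5) = 0.9722.

t = 5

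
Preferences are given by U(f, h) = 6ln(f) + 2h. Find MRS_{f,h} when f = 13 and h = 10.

MU_f = 6/f, MU_h = 2.
MRS = 6/f ÷ 2.
At (13, 10): MRS = 3/13.
That is, one extra unit of f is worth 3/13 units of h at the margin.

MRS = 3/13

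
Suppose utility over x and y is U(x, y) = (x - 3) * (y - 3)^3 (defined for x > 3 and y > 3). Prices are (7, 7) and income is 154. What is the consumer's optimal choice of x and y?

x* = 7, y* = 15

MU_x = (y−3)^3, MU_y = 3·(x−3)·(y−3)^2.
MRS = (1/3)·(y−3)/(x−3).
Tangency: set MRS = p_x/p_y = 7/7 = 1.
So (1/3)·(y − 3)/(x − 3) = 1, i.e. (y − 3) = 3·(x − 3).
Rewrite the budget in excess-of-subsistence terms: 7·(x − 3) + 7·(y − 3) = 154 − 7·3 − 7·3 = 112.
Substituting, 28·(x − 3) = 112, so x − 3 = 4 and x* = 7.
Then y − 3 = 3·4 = 12, so y* = 15.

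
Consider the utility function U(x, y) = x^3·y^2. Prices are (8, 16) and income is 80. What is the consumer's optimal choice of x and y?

x* = 6, y* = 2

MU_x = 3·x^2·y^2 and MU_y = 2·x^3·y.
MRS = MU_x/MU_y = (3/2)·y/x.
Tangency: set MRS = p_x/p_y = 8/16 = 0.5.
So (3/2)·y/x = 0.5, i.e. y = (1/3)·x.
Substitute into the budget 8·x + 16·y = 80: (40/3)·x = 80, so x* = 6.
Then y* = (1/3)·6 = 2.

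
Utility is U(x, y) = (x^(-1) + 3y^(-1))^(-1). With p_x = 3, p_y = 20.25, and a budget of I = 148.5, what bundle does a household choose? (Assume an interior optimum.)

x* = 9, y* = 6

For CES with ρ = -1, MRS = (1/3)·(y/x)^2.
Tangency: set MRS = p_x/p_y = 3/20.25 = 4/27.
So (y/x)^2 = 4/9; taking the square root, y/x = 2/3, i.e. y = (2/3)·x.
Substitute into the budget 3·x + 20.25·y = 148.5: 16.5·x = 148.5, so x* = 9 and y* = (2/3)·9 = 6.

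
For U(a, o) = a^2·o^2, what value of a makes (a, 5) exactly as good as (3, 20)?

a = 12

U(3, 20) = 3600.
Set U(a, 5) = 3600 and solve.
With o = 5: 5^2 = 25, so a^2 = 3600/25 = 144; taking the square root, a = 12.
Check: U(12, 5) = 3600.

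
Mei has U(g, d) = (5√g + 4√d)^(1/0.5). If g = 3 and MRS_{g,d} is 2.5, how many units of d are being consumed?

d = 12

For CES with ρ = 0.5, MRS = (5/4)·√(d/g).
Setting (5/4)·√(d/3) = 2.5 gives √(d/3) = 2, so d/3 = 4 and d = 12.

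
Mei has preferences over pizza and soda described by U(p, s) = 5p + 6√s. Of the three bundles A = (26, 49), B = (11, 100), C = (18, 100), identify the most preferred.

Bundle A

Evaluate utility at each bundle:
U(A) = 172.000.
U(B) = 115.000.
U(C) = 150.000.
Highest utility is A, so A ≻ C ≻ B.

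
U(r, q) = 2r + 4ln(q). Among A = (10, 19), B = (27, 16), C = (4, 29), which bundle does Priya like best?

Bundle B

Evaluate utility at each bundle:
U(A) = 31.778.
U(B) = 65.090.
U(C) = 21.469.
Highest utility is B, so B ≻ A ≻ C.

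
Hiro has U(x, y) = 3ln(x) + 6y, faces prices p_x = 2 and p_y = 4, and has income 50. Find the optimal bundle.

x* = 1, y* = 12

MU_x = 3/x, MU_y = 6.
MRS = 3/x ÷ 6.
Tangency: set MRS = p_x/p_y = 2/4 = 0.5.
MRS depends only on x: 0.5/x = 0.5 ⇒ x* = 0.5/0.5 = 1.
From the budget, 4·y = 50 − 2·1 = 48, so y* = 12.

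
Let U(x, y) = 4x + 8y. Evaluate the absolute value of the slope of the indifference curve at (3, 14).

MRS = 0.5

MU_x = 4, MU_y = 8, so MRS = 4/8 = 0.5 at every bundle.
At (3, 14): MRS = 0.5.
The indifference curve has slope −0.5 at this bundle.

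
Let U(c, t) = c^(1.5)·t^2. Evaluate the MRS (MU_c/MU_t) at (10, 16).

MU_c = 1.5·√c·t^2 and MU_t = 2·c^(1.5)·t.
MRS = MU_c/MU_t = (0.75)·t/c.
At (10, 16): MRS = 1.2.
The indifference curve has slope −1.2 at this bundle.

MRS = 1.2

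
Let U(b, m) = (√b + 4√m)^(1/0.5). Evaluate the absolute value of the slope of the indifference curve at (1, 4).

For CES with ρ = 0.5, MRS = (1/4)·√(m/b).
At (1, 4): MRS = 0.5.
So at (1, 4) the consumer would give up 0.5 units of m for one more unit of b.

MRS = 0.5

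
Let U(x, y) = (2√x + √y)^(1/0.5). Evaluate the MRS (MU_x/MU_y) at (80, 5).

MRS = 0.5

For CES with ρ = 0.5, MRS = (2/1)·√(y/x).
At (80, 5): MRS = 0.5.
So at (80, 5) the consumer would give up 0.5 units of y for one more unit of x.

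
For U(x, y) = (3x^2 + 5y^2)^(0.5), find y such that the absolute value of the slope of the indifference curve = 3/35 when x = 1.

y = 7

For CES with ρ = 2, MRS = (3/5)·(y/x)^(-1).
Setting (3/5)·(y/1)^(-1) = 3/35 gives (y/1)^(-1) = 1/7, so y/1 = 7 and y = 7.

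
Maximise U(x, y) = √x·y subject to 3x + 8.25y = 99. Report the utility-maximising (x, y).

MU_x = 0.5·x^(-0.5)·y and MU_y = √x.
MRS = MU_x/MU_y = (0.5)·y/x.
Tangency: set MRS = p_x/p_y = 3/8.25 = 4/11.
So (0.5)·y/x = 4/11, i.e. y = (8/11)·x.
Substitute into the budget 3·x + 8.25·y = 99: 9·x = 99, so x* = 11.
Then y* = (8/11)·11 = 8.

x* = 11, y* = 8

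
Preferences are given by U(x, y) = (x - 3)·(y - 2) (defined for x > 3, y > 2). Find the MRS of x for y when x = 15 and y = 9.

MU_x = (y−2), MU_y = (x−3).
MRS = (y−2)/(x−3).
At (15, 9): MRS = 7/12.
The indifference curve has slope −7/12 at this bundle.

MRS = 7/12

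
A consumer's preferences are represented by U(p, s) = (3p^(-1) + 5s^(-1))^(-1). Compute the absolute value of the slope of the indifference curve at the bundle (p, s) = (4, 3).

For CES with ρ = -1, MRS = (3/5)·(s/p)^2.
At (4, 3): MRS = 27/80.
That is, one extra unit of p is worth 27/80 units of s at the margin.

MRS = 27/80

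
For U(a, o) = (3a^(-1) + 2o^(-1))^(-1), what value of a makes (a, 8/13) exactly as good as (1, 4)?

a = 12

U depends on (a, o) only through S = 3a^(-1) + 2o^(-1), so equal utility means equal S. At (1, 4): S = 3.5.
With o = 8/13: 2·(8/13)^(-1) = 3.25, so 3a^(-1) = 3.5 − 3.25 = 0.25, i.e. a^(-1) = 1/12.
Hence a = 1/(1/12) = 12.
Check: U(12, 8/13) = 0.2857.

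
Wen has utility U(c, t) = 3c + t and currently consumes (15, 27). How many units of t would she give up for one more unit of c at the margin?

MU_c = 3, MU_t = 1, so MRS = 3/1 = 3 at every bundle.
At (15, 27): MRS = 3.
The indifference curve has slope −3 at this bundle.

MRS = 3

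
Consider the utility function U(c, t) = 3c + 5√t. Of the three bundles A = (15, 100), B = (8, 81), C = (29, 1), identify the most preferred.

Bundle A

Evaluate utility at each bundle:
U(A) = 95.000.
U(B) = 69.000.
U(C) = 92.000.
Highest utility is A, so A ≻ C ≻ B.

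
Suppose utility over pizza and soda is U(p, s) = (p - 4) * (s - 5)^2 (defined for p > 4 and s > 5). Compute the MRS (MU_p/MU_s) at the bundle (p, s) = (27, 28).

MRS = 0.5

MU_p = (s−5)^2, MU_s = 2·(p−4)·(s−5).
MRS = (1/2)·(s−5)/(p−4).
At (27, 28): MRS = 0.5.
That is, one extra unit of p is worth 0.5 units of s at the margin.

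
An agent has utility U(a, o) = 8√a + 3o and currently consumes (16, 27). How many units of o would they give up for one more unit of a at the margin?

MRS = 1/3

MU_a = 8/(2√a), MU_o = 3.
MRS = 8/(2√a) ÷ 3.
At (16, 27): MRS = 1/3.
So at (16, 27) the consumer would give up 1/3 units of o for one more unit of a.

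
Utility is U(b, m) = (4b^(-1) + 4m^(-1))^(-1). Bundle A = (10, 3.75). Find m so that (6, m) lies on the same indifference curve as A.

m = 5

U depends on (b, m) only through S = 4b^(-1) + 4m^(-1), so equal utility means equal S. At (10, 3.75): S = 22/15.
With b = 6: 4·6^(-1) = 2/3, so 4m^(-1) = 22/15 − 2/3 = 0.8, i.e. m^(-1) = 0.2.
Hence m = 1/0.2 = 5.
Check: U(6, 5) = 0.6818.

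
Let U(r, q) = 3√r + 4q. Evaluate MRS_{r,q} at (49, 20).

MU_r = 3/(2√r), MU_q = 4.
MRS = 3/(2√r) ÷ 4.
At (49, 20): MRS = 3/56.
So at (49, 20) the consumer would give up 3/56 units of q for one more unit of r.

MRS = 3/56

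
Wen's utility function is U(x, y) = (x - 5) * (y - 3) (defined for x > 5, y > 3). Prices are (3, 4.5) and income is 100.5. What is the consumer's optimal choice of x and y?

MU_x = (y−3), MU_y = (x−5).
MRS = (y−3)/(x−5).
Tangency: set MRS = p_x/p_y = 3/4.5 = 2/3.
So (y − 3)/(x − 5) = 2/3, i.e. (y − 3) = (2/3)·(x − 5).
Rewrite the budget in excess-of-subsistence terms: 3·(x − 5) + 4.5·(y − 3) = 100.5 − 3·5 − 4.5·3 = 72.
Substituting, 6·(x − 5) = 72, so x − 5 = 12 and x* = 17.
Then y − 3 = (2/3)·12 = 8, so y* = 11.

x* = 17, y* = 11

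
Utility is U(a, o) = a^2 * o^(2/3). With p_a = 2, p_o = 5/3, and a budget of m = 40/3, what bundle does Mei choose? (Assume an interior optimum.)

a* = 5, o* = 2

MU_a = 2·a·o^(2/3) and MU_o = 2/3·a^2·o^(-1/3).
MRS = MU_a/MU_o = (3)·o/a.
Tangency: set MRS = p_a/p_o = 2/(5/3) = 1.2.
So (3)·o/a = 1.2, i.e. o = 0.4·a.
Substitute into the budget 2·a + (5/3)·o = 40/3: (8/3)·a = 40/3, so a* = 5.
Then o* = 0.4·5 = 2.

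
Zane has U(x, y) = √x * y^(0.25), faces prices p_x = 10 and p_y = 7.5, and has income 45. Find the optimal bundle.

x* = 3, y* = 2

MU_x = 0.5·x^(-0.5)·y^(0.25) and MU_y = 0.25·√x·y^(-0.75).
MRS = MU_x/MU_y = (2)·y/x.
Tangency: set MRS = p_x/p_y = 10/7.5 = 4/3.
So (2)·y/x = 4/3, i.e. y = (2/3)·x.
Substitute into the budget 10·x + 7.5·y = 45: 15·x = 45, so x* = 3.
Then y* = (2/3)·3 = 2.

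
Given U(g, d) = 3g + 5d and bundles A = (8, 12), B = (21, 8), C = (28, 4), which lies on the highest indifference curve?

Evaluate utility at each bundle:
U(A) = 84.
U(B) = 103.
U(C) = 104.
Highest utility is C, so C ≻ B ≻ A.

Bundle C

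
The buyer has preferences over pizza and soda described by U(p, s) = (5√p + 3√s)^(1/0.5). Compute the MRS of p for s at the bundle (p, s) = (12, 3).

MRS = 5/6

For CES with ρ = 0.5, MRS = (5/3)·√(s/p).
At (12, 3): MRS = 5/6.
So at (12, 3) the consumer would give up 5/6 units of s for one more unit of p.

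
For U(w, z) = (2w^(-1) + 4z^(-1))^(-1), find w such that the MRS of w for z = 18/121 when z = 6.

w = 11

For CES with ρ = -1, MRS = (2/4)·(z/w)^2.
Setting (2/4)·(6/w)^2 = 18/121 gives (6/w)^2 = 36/121, so 6/w = 6/11 and w = 11.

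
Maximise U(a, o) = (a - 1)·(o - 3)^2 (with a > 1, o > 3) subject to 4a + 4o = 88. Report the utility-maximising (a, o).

MU_a = (o−3)^2, MU_o = 2·(a−1)·(o−3).
MRS = (1/2)·(o−3)/(a−1).
Tangency: set MRS = p_a/p_o = 4/4 = 1.
So (1/2)·(o − 3)/(a − 1) = 1, i.e. (o − 3) = 2·(a − 1).
Rewrite the budget in excess-of-subsistence terms: 4·(a − 1) + 4·(o − 3) = 88 − 4·1 − 4·3 = 72.
Substituting, 12·(a − 1) = 72, so a − 1 = 6 and a* = 7.
Then o − 3 = 2·6 = 12, so o* = 15.

a* = 7, o* = 15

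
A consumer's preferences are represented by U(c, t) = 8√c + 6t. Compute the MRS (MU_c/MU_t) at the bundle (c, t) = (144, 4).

MRS = 1/18

MU_c = 8/(2√c), MU_t = 6.
MRS = 8/(2√c) ÷ 6.
At (144, 4): MRS = 1/18.
The indifference curve has slope −1/18 at this bundle.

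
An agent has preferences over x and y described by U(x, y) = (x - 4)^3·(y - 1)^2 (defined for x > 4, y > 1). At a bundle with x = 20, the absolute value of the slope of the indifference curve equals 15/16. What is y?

MU_x = 3·(x−4)^2·(y−1)^2, MU_y = 2·(x−4)^3·(y−1).
MRS = (3/2)·(y−1)/(x−4).
Substitute x = 20: MRS = (y − 1)/(32/3). Setting this equal to 15/16 gives y − 1 = (15/16)·(32/3) = 10, so y = 11.

y = 11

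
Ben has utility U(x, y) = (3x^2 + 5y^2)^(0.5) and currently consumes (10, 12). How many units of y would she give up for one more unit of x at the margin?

MRS = 0.5

For CES with ρ = 2, MRS = (3/5)·(y/x)^(-1).
At (10, 12): MRS = 0.5.
The indifference curve has slope −0.5 at this bundle.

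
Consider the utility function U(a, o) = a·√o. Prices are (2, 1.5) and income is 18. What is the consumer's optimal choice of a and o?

a* = 6, o* = 4

MU_a = √o and MU_o = 0.5·a·o^(-0.5).
MRS = MU_a/MU_o = (2)·o/a.
Tangency: set MRS = p_a/p_o = 2/1.5 = 4/3.
So (2)·o/a = 4/3, i.e. o = (2/3)·a.
Substitute into the budget 2·a + 1.5·o = 18: 3·a = 18, so a* = 6.
Then o* = (2/3)·6 = 4.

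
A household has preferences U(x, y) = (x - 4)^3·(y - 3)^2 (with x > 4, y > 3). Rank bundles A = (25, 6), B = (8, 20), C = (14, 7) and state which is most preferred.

Bundle A

Evaluate utility at each bundle:
U(A) = 83349.
U(B) = 18496.
U(C) = 16000.
Highest utility is A, so A ≻ B ≻ C.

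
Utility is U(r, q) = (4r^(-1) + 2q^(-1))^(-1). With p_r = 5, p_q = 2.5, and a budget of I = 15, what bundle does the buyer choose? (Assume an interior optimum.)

r* = 2, q* = 2

For CES with ρ = -1, MRS = (4/2)·(q/r)^2.
Tangency: set MRS = p_r/p_q = 5/2.5 = 2.
So (q/r)^2 = 1; taking the square root, q/r = 1, i.e. q = r.
Substitute into the budget 5·r + 2.5·q = 15: 7.5·r = 15, so r* = 2 and q* = 2.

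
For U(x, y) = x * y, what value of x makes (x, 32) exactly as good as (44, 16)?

x = 22

U(44, 16) = 704.
Set U(x, 32) = 704 and solve.
With y = 32: x = 704/32 = 22.
Check: U(22, 32) = 704.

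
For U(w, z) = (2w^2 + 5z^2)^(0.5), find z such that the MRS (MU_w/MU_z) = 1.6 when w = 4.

For CES with ρ = 2, MRS = (2/5)·(z/w)^(-1).
Setting (2/5)·(z/4)^(-1) = 1.6 gives (z/4)^(-1) = 4, so z/4 = 0.25 and z = 1.

z = 1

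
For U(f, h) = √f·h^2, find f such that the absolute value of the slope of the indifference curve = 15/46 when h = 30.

MU_f = 0.5·f^(-0.5)·h^2 and MU_h = 2·√f·h.
MRS = MU_f/MU_h = (0.25)·h/f.
Substitute h = 30: MRS = 7.5/f. Setting 7.5/f = 15/46 gives f = 7.5/(15/46) = 23.

f = 23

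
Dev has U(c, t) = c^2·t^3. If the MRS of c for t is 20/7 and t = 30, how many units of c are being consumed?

c = 7

MU_c = 2·c·t^3 and MU_t = 3·c^2·t^2.
MRS = MU_c/MU_t = (2/3)·t/c.
Substitute t = 30: MRS = 20/c. Setting 20/c = 20/7 gives c = 20/(20/7) = 7.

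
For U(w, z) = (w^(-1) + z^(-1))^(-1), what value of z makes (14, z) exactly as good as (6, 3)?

U depends on (w, z) only through S = w^(-1) + z^(-1), so equal utility means equal S. At (6, 3): S = 0.5.
With w = 14: 14^(-1) = 1/14, so z^(-1) = 0.5 − 1/14 = 3/7.
Hence z = 1/(3/7) = 7/3.
Check: U(14, 7/3) = 2.

z = 7/3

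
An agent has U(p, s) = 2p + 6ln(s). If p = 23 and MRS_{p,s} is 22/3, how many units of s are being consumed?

MU_p = 2, MU_s = 6/s.
MRS = 2 ÷ (6/s).
MRS depends only on s: (1/3)·s = 22/3 ⇒ s = (22/3)/(1/3) = 22.

s = 22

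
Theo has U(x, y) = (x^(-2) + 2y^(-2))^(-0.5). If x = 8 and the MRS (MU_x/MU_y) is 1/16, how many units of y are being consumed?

y = 4

For CES with ρ = -2, MRS = (1/2)·(y/x)^3.
Setting (1/2)·(y/8)^3 = 1/16 gives (y/8)^3 = 0.125, so y/8 = 0.5 and y = 4.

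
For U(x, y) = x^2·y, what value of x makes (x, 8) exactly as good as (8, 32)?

x = 16

U(8, 32) = 2048.
Set U(x, 8) = 2048 and solve.
With y = 8: x^2 = 2048/8 = 256; taking the square root, x = 16.
Check: U(16, 8) = 2048.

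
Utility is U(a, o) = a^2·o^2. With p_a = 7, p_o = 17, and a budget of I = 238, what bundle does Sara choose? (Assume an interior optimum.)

a* = 17, o* = 7

MU_a = 2·a·o^2 and MU_o = 2·a^2·o.
MRS = MU_a/MU_o = o/a.
Tangency: set MRS = p_a/p_o = 7/17.
So o/a = 7/17, i.e. o = (7/17)·a.
Substitute into the budget 7·a + 17·o = 238: 14·a = 238, so a* = 17.
Then o* = (7/17)·17 = 7.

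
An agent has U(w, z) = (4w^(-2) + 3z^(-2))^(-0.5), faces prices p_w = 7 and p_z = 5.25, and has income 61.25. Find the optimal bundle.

w* = 5, z* = 5

For CES with ρ = -2, MRS = (4/3)·(z/w)^3.
Tangency: set MRS = p_w/p_z = 7/5.25 = 4/3.
So (z/w)^3 = 1; taking the cube root, z/w = 1, i.e. z = w.
Substitute into the budget 7·w + 5.25·z = 61.25: 12.25·w = 61.25, so w* = 5 and z* = 5.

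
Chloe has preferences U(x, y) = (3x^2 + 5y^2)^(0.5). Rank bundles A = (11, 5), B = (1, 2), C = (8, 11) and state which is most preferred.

Bundle C

Evaluate utility at each bundle:
U(A) = 22.091.
U(B) = 4.796.
U(C) = 28.231.
Highest utility is C, so C ≻ A ≻ B.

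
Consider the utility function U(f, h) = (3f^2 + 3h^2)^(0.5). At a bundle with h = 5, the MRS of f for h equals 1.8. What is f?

For CES with ρ = 2, MRS = (h/f)^(-1).
Setting (5/f)^(-1) = 1.8 gives 5/f = 5/9 and f = 9.

f = 9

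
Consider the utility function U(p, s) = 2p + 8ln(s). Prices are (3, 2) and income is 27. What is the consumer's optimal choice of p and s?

p* = 5, s* = 6

MU_p = 2, MU_s = 8/s.
MRS = 2 ÷ (8/s).
Tangency: set MRS = p_p/p_s = 3/2 = 1.5.
MRS depends only on s: 0.25·s = 1.5 ⇒ s* = 1.5/0.25 = 6.
From the budget, 3·p = 27 − 2·6 = 15, so p* = 5.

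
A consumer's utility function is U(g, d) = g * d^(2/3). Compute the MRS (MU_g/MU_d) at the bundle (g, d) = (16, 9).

MU_g = d^(2/3) and MU_d = 2/3·g·d^(-1/3).
MRS = MU_g/MU_d = (1.5)·d/g.
At (16, 9): MRS = 27/32.
The indifference curve has slope −27/32 at this bundle.

MRS = 27/32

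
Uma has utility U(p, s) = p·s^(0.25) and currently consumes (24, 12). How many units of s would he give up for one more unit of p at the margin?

MRS = 2

MU_p = s^(0.25) and MU_s = 0.25·p·s^(-0.75).
MRS = MU_p/MU_s = (4)·s/p.
At (24, 12): MRS = 2.
So at (24, 12) the consumer would give up 2 units of s for one more unit of p.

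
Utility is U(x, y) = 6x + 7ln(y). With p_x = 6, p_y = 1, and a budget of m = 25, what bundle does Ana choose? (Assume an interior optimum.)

x* = 3, y* = 7

MU_x = 6, MU_y = 7/y.
MRS = 6 ÷ (7/y).
Tangency: set MRS = p_x/p_y = 6/1 = 6.
MRS depends only on y: (6/7)·y = 6 ⇒ y* = 6/(6/7) = 7.
From the budget, 6·x = 25 − 1·7 = 18, so x* = 3.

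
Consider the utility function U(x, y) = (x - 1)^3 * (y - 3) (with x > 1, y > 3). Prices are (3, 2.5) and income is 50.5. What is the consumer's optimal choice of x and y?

MU_x = 3·(x−1)^2·(y−3), MU_y = (x−1)^3.
MRS = (3/1)·(y−3)/(x−1).
Tangency: set MRS = p_x/p_y = 3/2.5 = 1.2.
So (3/1)·(y − 3)/(x − 1) = 1.2, i.e. (y − 3) = 0.4·(x − 1).
Rewrite the budget in excess-of-subsistence terms: 3·(x − 1) + 2.5·(y − 3) = 50.5 − 3·1 − 2.5·3 = 40.
Substituting, 4·(x − 1) = 40, so x − 1 = 10 and x* = 11.
Then y − 3 = 0.4·10 = 4, so y* = 7.

x* = 11, y* = 7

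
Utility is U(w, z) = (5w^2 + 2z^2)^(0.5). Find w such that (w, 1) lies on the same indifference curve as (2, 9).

U depends on (w, z) only through S = 5w^2 + 2z^2, so equal utility means equal S. At (2, 9): S = 182.
With z = 1: 2·1^2 = 2, so 5w^2 = 182 − 2 = 180, i.e. w^2 = 36.
Hence w = √36 = 6.
Check: U(6, 1) = 13.4907.

w = 6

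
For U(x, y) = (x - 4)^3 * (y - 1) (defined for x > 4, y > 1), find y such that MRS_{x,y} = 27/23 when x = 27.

MU_x = 3·(x−4)^2·(y−1), MU_y = (x−4)^3.
MRS = (3/1)·(y−1)/(x−4).
Substitute x = 27: MRS = (y − 1)/(23/3). Setting this equal to 27/23 gives y − 1 = (27/23)·(23/3) = 9, so y = 10.

y = 10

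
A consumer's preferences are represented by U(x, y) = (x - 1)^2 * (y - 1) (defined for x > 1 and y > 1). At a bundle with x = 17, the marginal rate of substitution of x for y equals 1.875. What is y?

y = 16

MU_x = 2·(x−1)·(y−1), MU_y = (x−1)^2.
MRS = (2/1)·(y−1)/(x−1).
Substitute x = 17: MRS = (y − 1)/8. Setting this equal to 1.875 gives y − 1 = 1.875·8 = 15, so y = 16.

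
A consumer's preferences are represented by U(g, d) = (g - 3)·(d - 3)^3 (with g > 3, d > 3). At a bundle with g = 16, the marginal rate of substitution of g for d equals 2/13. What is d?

MU_g = (d−3)^3, MU_d = 3·(g−3)·(d−3)^2.
MRS = (1/3)·(d−3)/(g−3).
Substitute g = 16: MRS = (d − 3)/39. Setting this equal to 2/13 gives d − 3 = (2/13)·39 = 6, so d = 9.

d = 9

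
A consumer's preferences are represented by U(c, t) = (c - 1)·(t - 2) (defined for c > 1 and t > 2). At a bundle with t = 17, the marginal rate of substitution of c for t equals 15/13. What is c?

MU_c = (t−2), MU_t = (c−1).
MRS = (t−2)/(c−1).
Substitute t = 17: MRS = 15/(c − 1). Setting this equal to 15/13 gives c − 1 = 15/(15/13) = 13, so c = 14.

c = 14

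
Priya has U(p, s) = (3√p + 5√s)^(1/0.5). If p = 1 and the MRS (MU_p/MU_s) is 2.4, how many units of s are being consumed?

For CES with ρ = 0.5, MRS = (3/5)·√(s/p).
Setting (3/5)·√(s/1) = 2.4 gives √(s/1) = 4, so s/1 = 16 and s = 16.

s = 16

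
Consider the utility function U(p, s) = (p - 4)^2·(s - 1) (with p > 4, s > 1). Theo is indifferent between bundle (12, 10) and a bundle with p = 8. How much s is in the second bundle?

U(12, 10) = 576.
Set U(8, s) = 576 and solve.
With p = 8: (8 − 4)^2 = 16, so (s − 1) = 576/16 = 36.
So s = 1 + 36 = 37.
Check: U(8, 37) = 576.

s = 37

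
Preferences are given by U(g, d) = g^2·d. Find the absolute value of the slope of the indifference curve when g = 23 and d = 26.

MRS = 52/23

MU_g = 2·g·d and MU_d = g^2.
MRS = MU_g/MU_d = (2/1)·d/g.
At (23, 26): MRS = 52/23.
The indifference curve has slope −52/23 at this bundle.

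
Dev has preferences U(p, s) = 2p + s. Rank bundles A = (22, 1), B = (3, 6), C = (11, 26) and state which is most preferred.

Bundle C

Evaluate utility at each bundle:
U(A) = 45.
U(B) = 12.
U(C) = 48.
Highest utility is C, so C ≻ A ≻ B.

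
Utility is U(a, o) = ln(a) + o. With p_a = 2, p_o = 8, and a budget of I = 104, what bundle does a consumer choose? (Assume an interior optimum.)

a* = 4, o* = 12

MU_a = 1/a, MU_o = 1.
MRS = 1/a ÷ 1.
Tangency: set MRS = p_a/p_o = 2/8 = 0.25.
MRS depends only on a: 1/a = 0.25 ⇒ a* = 1/0.25 = 4.
From the budget, 8·o = 104 − 2·4 = 96, so o* = 12.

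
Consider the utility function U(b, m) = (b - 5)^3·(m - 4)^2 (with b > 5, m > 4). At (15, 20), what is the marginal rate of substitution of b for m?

MU_b = 3·(b−5)^2·(m−4)^2, MU_m = 2·(b−5)^3·(m−4).
MRS = (3/2)·(m−4)/(b−5).
At (15, 20): MRS = 2.4.
That is, one extra unit of b is worth 2.4 units of m at the margin.

MRS = 2.4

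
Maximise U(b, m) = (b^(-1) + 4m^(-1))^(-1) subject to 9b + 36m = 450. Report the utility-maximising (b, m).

For CES with ρ = -1, MRS = (1/4)·(m/b)^2.
Tangency: set MRS = p_b/p_m = 9/36 = 0.25.
So (m/b)^2 = 1; taking the square root, m/b = 1, i.e. m = b.
Substitute into the budget 9·b + 36·m = 450: 45·b = 450, so b* = 10 and m* = 10.

b* = 10, m* = 10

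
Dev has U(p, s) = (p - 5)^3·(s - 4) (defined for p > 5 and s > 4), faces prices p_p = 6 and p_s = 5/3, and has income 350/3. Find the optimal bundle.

p* = 15, s* = 16

MU_p = 3·(p−5)^2·(s−4), MU_s = (p−5)^3.
MRS = (3/1)·(s−4)/(p−5).
Tangency: set MRS = p_p/p_s = 6/(5/3) = 3.6.
So (3/1)·(s − 4)/(p − 5) = 3.6, i.e. (s − 4) = 1.2·(p − 5).
Rewrite the budget in excess-of-subsistence terms: 6·(p − 5) + (5/3)·(s − 4) = 350/3 − 6·5 − (5/3)·4 = 80.
Substituting, 8·(p − 5) = 80, so p − 5 = 10 and p* = 15.
Then s − 4 = 1.2·10 = 12, so s* = 16.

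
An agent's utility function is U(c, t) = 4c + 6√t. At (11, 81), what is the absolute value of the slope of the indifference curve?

MU_c = 4, MU_t = 6/(2√t).
MRS = 4 ÷ (6/(2√t)).
At (11, 81): MRS = 12.
So at (11, 81) the consumer would give up 12 units of t for one more unit of c.

MRS = 12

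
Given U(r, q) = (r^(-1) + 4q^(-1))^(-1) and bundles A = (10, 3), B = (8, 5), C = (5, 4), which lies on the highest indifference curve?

Bundle B

Evaluate utility at each bundle:
U(A) = 0.698.
U(B) = 1.081.
U(C) = 0.833.
Highest utility is B, so B ≻ C ≻ A.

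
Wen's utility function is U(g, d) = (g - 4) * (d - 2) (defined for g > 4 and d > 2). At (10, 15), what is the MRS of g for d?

MRS = 13/6

MU_g = (d−2), MU_d = (g−4).
MRS = (d−2)/(g−4).
At (10, 15): MRS = 13/6.
That is, one extra unit of g is worth 13/6 units of d at the margin.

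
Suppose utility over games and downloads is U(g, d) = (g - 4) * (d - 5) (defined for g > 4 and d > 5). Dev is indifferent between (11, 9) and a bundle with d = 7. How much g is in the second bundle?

U(11, 9) = 28.
Set U(g, 7) = 28 and solve.
With d = 7: (7 − 5) = 2, so (g − 4) = 28/2 = 14.
So g = 4 + 14 = 18.
Check: U(18, 7) = 28.

g = 18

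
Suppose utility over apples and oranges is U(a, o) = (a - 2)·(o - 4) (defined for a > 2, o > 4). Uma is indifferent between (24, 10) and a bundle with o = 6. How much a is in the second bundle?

U(24, 10) = 132.
Set U(a, 6) = 132 and solve.
With o = 6: (6 − 4) = 2, so (a − 2) = 132/2 = 66.
So a = 2 + 66 = 68.
Check: U(68, 6) = 132.

a = 68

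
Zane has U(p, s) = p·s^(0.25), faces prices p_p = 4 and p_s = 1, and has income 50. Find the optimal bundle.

p* = 10, s* = 10

MU_p = s^(0.25) and MU_s = 0.25·p·s^(-0.75).
MRS = MU_p/MU_s = (4)·s/p.
Tangency: set MRS = p_p/p_s = 4/1 = 4.
So (4)·s/p = 4, i.e. s = p.
Substitute into the budget 4·p + 1·s = 50: 5·p = 50, so p* = 10.
Then s* = 10.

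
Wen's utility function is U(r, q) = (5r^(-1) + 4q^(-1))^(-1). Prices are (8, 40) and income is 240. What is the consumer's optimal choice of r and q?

For CES with ρ = -1, MRS = (5/4)·(q/r)^2.
Tangency: set MRS = p_r/p_q = 8/40 = 0.2.
So (q/r)^2 = 4/25; taking the square root, q/r = 0.4, i.e. q = 0.4·r.
Substitute into the budget 8·r + 40·q = 240: 24·r = 240, so r* = 10 and q* = 0.4·10 = 4.

r* = 10, q* = 4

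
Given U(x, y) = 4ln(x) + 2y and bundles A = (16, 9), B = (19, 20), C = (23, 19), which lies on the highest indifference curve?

Bundle B

Evaluate utility at each bundle:
U(A) = 29.090.
U(B) = 51.778.
U(C) = 50.542.
Highest utility is B, so B ≻ C ≻ A.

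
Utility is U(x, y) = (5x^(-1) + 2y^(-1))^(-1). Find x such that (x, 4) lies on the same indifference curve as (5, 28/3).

U depends on (x, y) only through S = 5x^(-1) + 2y^(-1), so equal utility means equal S. At (5, 28/3): S = 17/14.
With y = 4: 2·4^(-1) = 0.5, so 5x^(-1) = 17/14 − 0.5 = 5/7, i.e. x^(-1) = 1/7.
Hence x = 1/(1/7) = 7.
Check: U(7, 4) = 0.8235.

x = 7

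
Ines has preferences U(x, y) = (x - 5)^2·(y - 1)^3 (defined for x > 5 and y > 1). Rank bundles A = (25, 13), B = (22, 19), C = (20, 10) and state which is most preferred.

Evaluate utility at each bundle:
U(A) = 691200.
U(B) = 1685448.
U(C) = 164025.
Highest utility is B, so B ≻ A ≻ C.

Bundle B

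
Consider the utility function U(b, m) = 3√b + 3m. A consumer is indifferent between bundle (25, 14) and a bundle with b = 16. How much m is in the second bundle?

m = 15

U(25, 14) = 57.
Set U(16, m) = 57 and solve.
With b = 16: √16 = 4, so 3m = 57 − 3·4 = 45 and m = 15.
Check: U(16, 15) = 57.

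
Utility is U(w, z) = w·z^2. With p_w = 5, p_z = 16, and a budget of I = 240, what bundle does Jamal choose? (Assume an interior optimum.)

w* = 16, z* = 10

MU_w = z^2 and MU_z = 2·w·z.
MRS = MU_w/MU_z = (1/2)·z/w.
Tangency: set MRS = p_w/p_z = 5/16.
So (1/2)·z/w = 5/16, i.e. z = 0.625·w.
Substitute into the budget 5·w + 16·z = 240: 15·w = 240, so w* = 16.
Then z* = 0.625·16 = 10.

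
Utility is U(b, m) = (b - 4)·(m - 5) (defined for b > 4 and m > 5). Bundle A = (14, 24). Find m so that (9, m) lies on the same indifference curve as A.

m = 43

U(14, 24) = 190.
Set U(9, m) = 190 and solve.
With b = 9: (9 − 4) = 5, so (m − 5) = 190/5 = 38.
So m = 5 + 38 = 43.
Check: U(9, 43) = 190.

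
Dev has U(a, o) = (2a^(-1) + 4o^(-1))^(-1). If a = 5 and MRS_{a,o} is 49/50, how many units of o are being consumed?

For CES with ρ = -1, MRS = (2/4)·(o/a)^2.
Setting (2/4)·(o/5)^2 = 49/50 gives (o/5)^2 = 49/25, so o/5 = 1.4 and o = 7.

o = 7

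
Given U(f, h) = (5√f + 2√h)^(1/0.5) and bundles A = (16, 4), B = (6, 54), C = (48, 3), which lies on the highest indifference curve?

Bundle C

Evaluate utility at each bundle:
U(A) = 576.000.
U(B) = 726.000.
U(C) = 1452.000.
Highest utility is C, so C ≻ B ≻ A.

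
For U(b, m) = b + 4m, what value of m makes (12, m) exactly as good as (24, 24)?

m = 27

U(24, 24) = 120.
Set U(12, m) = 120 and solve.
12 + 4m = 120 ⇒ 4m = 108 ⇒ m = 27.
Check: U(12, 27) = 120.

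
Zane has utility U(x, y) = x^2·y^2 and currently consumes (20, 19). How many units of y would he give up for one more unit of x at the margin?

MU_x = 2·x·y^2 and MU_y = 2·x^2·y.
MRS = MU_x/MU_y = y/x.
At (20, 19): MRS = 0.95.
That is, one extra unit of x is worth 0.95 units of y at the margin.

MRS = 0.95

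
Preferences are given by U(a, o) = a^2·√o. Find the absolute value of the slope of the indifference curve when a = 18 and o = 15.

MU_a = 2·a·√o and MU_o = 0.5·a^2·o^(-0.5).
MRS = MU_a/MU_o = (4)·o/a.
At (18, 15): MRS = 10/3.
That is, one extra unit of a is worth 10/3 units of o at the margin.

MRS = 10/3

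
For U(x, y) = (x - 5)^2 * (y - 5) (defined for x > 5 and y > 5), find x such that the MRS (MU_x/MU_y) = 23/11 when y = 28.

MU_x = 2·(x−5)·(y−5), MU_y = (x−5)^2.
MRS = (2/1)·(y−5)/(x−5).
Substitute y = 28: MRS = 46/(x − 5). Setting this equal to 23/11 gives x − 5 = 46/(23/11) = 22, so x = 27.

x = 27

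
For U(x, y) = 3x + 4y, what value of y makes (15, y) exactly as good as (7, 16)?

U(7, 16) = 85.
Set U(15, y) = 85 and solve.
3·15 + 4y = 85 ⇒ 4y = 40 ⇒ y = 10.
Check: U(15, 10) = 85.

y = 10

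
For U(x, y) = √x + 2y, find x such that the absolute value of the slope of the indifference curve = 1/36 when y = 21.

x = 81

MU_x = 1/(2√x), MU_y = 2.
MRS = 1/(2√x) ÷ 2.
MRS depends only on x: 0.25/√x = 1/36 ⇒ √x = 0.25/(1/36) = 9 ⇒ x = 81.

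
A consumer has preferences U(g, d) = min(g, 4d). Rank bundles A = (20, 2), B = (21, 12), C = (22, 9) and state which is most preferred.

Evaluate utility at each bundle:
U(A) = 8.
U(B) = 21.
U(C) = 22.
Highest utility is C, so C ≻ B ≻ A.

Bundle C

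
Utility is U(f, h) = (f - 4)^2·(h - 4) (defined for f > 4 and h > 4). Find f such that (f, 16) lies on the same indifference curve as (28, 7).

f = 16

U(28, 7) = 1728.
Set U(f, 16) = 1728 and solve.
With h = 16: (16 − 4) = 12, so (f − 4)^2 = 1728/12 = 144.
Taking the square root (with f > 4): f − 4 = 12, so f = 16.
Check: U(16, 16) = 1728.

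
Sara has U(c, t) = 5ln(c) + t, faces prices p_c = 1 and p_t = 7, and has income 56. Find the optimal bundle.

MU_c = 5/c, MU_t = 1.
MRS = 5/c ÷ 1.
Tangency: set MRS = p_c/p_t = 1/7.
MRS depends only on c: 5/c = 1/7 ⇒ c* = 5/(1/7) = 35.
From the budget, 7·t = 56 − 1·35 = 21, so t* = 3.

c* = 35, t* = 3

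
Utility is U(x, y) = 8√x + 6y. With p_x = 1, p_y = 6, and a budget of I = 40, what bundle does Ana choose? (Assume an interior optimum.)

x* = 16, y* = 4

MU_x = 8/(2√x), MU_y = 6.
MRS = 8/(2√x) ÷ 6.
Tangency: set MRS = p_x/p_y = 1/6.
MRS depends only on x: (2/3)/√x = 1/6 ⇒ √x = (2/3)/(1/6) = 4 ⇒ x* = 16.
From the budget, 6·y = 40 − 1·16 = 24, so y* = 4.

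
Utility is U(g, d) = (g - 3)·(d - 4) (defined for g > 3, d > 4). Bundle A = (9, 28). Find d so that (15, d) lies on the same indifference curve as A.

d = 16

U(9, 28) = 144.
Set U(15, d) = 144 and solve.
With g = 15: (15 − 3) = 12, so (d − 4) = 144/12 = 12.
So d = 4 + 12 = 16.
Check: U(15, 16) = 144.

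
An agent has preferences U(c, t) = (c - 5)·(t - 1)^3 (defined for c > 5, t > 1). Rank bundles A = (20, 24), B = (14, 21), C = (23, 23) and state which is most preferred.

Evaluate utility at each bundle:
U(A) = 182505.
U(B) = 72000.
U(C) = 191664.
Highest utility is C, so C ≻ A ≻ B.

Bundle C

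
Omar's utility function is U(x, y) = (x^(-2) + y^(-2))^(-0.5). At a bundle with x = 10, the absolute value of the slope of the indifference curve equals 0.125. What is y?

For CES with ρ = -2, MRS = (y/x)^3.
Setting (y/10)^3 = 0.125 gives y/10 = 0.5 and y = 5.

y = 5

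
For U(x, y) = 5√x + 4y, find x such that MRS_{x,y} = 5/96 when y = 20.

x = 144

MU_x = 5/(2√x), MU_y = 4.
MRS = 5/(2√x) ÷ 4.
MRS depends only on x: 0.625/√x = 5/96 ⇒ √x = 0.625/(5/96) = 12 ⇒ x = 144.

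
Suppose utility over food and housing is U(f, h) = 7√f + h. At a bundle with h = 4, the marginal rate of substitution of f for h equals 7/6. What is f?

f = 9

MU_f = 7/(2√f), MU_h = 1.
MRS = 7/(2√f) ÷ 1.
MRS depends only on f: 3.5/√f = 7/6 ⇒ √f = 3.5/(7/6) = 3 ⇒ f = 9.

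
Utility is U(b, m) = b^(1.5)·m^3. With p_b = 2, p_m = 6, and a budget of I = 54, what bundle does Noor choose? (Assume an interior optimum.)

b* = 9, m* = 6

MU_b = 1.5·√b·m^3 and MU_m = 3·b^(1.5)·m^2.
MRS = MU_b/MU_m = (0.5)·m/b.
Tangency: set MRS = p_b/p_m = 2/6 = 1/3.
So (0.5)·m/b = 1/3, i.e. m = (2/3)·b.
Substitute into the budget 2·b + 6·m = 54: 6·b = 54, so b* = 9.
Then m* = (2/3)·9 = 6.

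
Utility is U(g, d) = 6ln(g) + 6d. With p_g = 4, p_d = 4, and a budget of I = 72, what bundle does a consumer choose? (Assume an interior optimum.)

MU_g = 6/g, MU_d = 6.
MRS = 6/g ÷ 6.
Tangency: set MRS = p_g/p_d = 4/4 = 1.
MRS depends only on g: 1/g = 1 ⇒ g* = 1/1 = 1.
From the budget, 4·d = 72 − 4·1 = 68, so d* = 17.

g* = 1, d* = 17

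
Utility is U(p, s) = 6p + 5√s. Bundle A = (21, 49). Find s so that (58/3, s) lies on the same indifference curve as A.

s = 81

U(21, 49) = 161.
Set U(58/3, s) = 161 and solve.
With p = 58/3: 5√s = 161 − 6·58/3 = 45, so √s = 9 and s = 81.
Check: U(58/3, 81) = 161.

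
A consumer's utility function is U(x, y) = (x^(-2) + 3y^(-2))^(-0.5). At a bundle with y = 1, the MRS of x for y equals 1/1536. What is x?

x = 8

For CES with ρ = -2, MRS = (1/3)·(y/x)^3.
Setting (1/3)·(1/x)^3 = 1/1536 gives (1/x)^3 = 1/512, so 1/x = 0.125 and x = 8.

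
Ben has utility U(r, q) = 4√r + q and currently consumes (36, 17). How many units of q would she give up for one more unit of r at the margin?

MU_r = 4/(2√r), MU_q = 1.
MRS = 4/(2√r) ÷ 1.
At (36, 17): MRS = 1/3.
So at (36, 17) the consumer would give up 1/3 units of q for one more unit of r.

MRS = 1/3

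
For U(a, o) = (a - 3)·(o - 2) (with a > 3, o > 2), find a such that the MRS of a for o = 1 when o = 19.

MU_a = (o−2), MU_o = (a−3).
MRS = (o−2)/(a−3).
Substitute o = 19: MRS = 17/(a − 3). Setting this equal to 1 gives a − 3 = 17/1 = 17, so a = 20.

a = 20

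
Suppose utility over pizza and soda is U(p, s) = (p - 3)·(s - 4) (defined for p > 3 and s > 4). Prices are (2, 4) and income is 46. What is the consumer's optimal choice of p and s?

MU_p = (s−4), MU_s = (p−3).
MRS = (s−4)/(p−3).
Tangency: set MRS = p_p/p_s = 2/4 = 0.5.
So (s − 4)/(p − 3) = 0.5, i.e. (s − 4) = 0.5·(p − 3).
Rewrite the budget in excess-of-subsistence terms: 2·(p − 3) + 4·(s − 4) = 46 − 2·3 − 4·4 = 24.
Substituting, 4·(p − 3) = 24, so p − 3 = 6 and p* = 9.
Then s − 4 = 0.5·6 = 3, so s* = 7.

p* = 9, s* = 7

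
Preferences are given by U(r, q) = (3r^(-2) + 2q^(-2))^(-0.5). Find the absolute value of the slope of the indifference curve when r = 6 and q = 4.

For CES with ρ = -2, MRS = (3/2)·(q/r)^3.
At (6, 4): MRS = 4/9.
So at (6, 4) the consumer would give up 4/9 units of q for one more unit of r.

MRS = 4/9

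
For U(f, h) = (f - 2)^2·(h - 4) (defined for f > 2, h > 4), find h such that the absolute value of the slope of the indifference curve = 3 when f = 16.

h = 25

MU_f = 2·(f−2)·(h−4), MU_h = (f−2)^2.
MRS = (2/1)·(h−4)/(f−2).
Substitute f = 16: MRS = (h − 4)/7. Setting this equal to 3 gives h − 4 = 3·7 = 21, so h = 25.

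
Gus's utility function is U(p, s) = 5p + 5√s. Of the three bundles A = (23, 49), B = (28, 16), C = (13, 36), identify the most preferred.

Evaluate utility at each bundle:
U(A) = 150.000.
U(B) = 160.000.
U(C) = 95.000.
Highest utility is B, so B ≻ A ≻ C.

Bundle B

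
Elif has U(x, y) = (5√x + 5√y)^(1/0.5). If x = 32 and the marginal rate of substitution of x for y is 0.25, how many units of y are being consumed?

y = 2

For CES with ρ = 0.5, MRS = √(y/x).
Setting √(y/32) = 0.25 gives y/32 = 1/16 and y = 2.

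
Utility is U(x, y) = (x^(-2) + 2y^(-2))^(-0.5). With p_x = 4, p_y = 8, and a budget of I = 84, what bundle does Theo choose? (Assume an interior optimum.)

For CES with ρ = -2, MRS = (1/2)·(y/x)^3.
Tangency: set MRS = p_x/p_y = 4/8 = 0.5.
So (y/x)^3 = 1; taking the cube root, y/x = 1, i.e. y = x.
Substitute into the budget 4·x + 8·y = 84: 12·x = 84, so x* = 7 and y* = 7.

x* = 7, y* = 7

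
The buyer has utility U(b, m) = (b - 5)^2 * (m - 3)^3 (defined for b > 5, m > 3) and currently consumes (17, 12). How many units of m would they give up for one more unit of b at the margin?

MU_b = 2·(b−5)·(m−3)^3, MU_m = 3·(b−5)^2·(m−3)^2.
MRS = (2/3)·(m−3)/(b−5).
At (17, 12): MRS = 0.5.
The indifference curve has slope −0.5 at this bundle.

MRS = 0.5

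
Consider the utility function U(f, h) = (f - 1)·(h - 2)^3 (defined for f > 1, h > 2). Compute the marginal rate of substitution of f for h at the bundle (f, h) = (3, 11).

MRS = 1.5

MU_f = (h−2)^3, MU_h = 3·(f−1)·(h−2)^2.
MRS = (1/3)·(h−2)/(f−1).
At (3, 11): MRS = 1.5.
So at (3, 11) the consumer would give up 1.5 units of h for one more unit of f.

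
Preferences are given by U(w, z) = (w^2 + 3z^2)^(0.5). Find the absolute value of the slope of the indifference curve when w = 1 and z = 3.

For CES with ρ = 2, MRS = (1/3)·(z/w)^(-1).
At (1, 3): MRS = 1/9.
That is, one extra unit of w is worth 1/9 units of z at the margin.

MRS = 1/9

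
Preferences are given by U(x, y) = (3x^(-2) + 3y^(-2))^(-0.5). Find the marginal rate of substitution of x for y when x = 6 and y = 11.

For CES with ρ = -2, MRS = (y/x)^3.
At (6, 11): MRS = 1331/216.
That is, one extra unit of x is worth 1331/216 units of y at the margin.

MRS = 1331/216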